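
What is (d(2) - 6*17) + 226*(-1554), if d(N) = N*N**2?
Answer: -351298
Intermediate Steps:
d(N) = N**3
(d(2) - 6*17) + 226*(-1554) = (2**3 - 6*17) + 226*(-1554) = (8 - 102) - 351204 = -94 - 351204 = -351298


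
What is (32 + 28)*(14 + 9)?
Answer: 1380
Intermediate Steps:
(32 + 28)*(14 + 9) = 60*23 = 1380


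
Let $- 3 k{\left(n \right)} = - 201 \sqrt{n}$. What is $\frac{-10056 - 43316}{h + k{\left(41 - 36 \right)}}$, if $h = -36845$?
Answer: $\frac{98324567}{67876579} + \frac{893981 \sqrt{5}}{339382895} \approx 1.4545$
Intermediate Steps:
$k{\left(n \right)} = 67 \sqrt{n}$ ($k{\left(n \right)} = - \frac{\left(-201\right) \sqrt{n}}{3} = 67 \sqrt{n}$)
$\frac{-10056 - 43316}{h + k{\left(41 - 36 \right)}} = \frac{-10056 - 43316}{-36845 + 67 \sqrt{41 - 36}} = - \frac{53372}{-36845 + 67 \sqrt{5}}$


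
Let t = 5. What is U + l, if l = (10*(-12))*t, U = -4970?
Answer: -5570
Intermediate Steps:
l = -600 (l = (10*(-12))*5 = -120*5 = -600)
U + l = -4970 - 600 = -5570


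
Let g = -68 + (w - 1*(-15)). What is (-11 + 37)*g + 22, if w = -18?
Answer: -1824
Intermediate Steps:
g = -71 (g = -68 + (-18 - 1*(-15)) = -68 + (-18 + 15) = -68 - 3 = -71)
(-11 + 37)*g + 22 = (-11 + 37)*(-71) + 22 = 26*(-71) + 22 = -1846 + 22 = -1824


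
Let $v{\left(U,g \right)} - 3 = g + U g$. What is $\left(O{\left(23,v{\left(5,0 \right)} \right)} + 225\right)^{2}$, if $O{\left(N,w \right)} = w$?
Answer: $51984$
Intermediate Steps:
$v{\left(U,g \right)} = 3 + g + U g$ ($v{\left(U,g \right)} = 3 + \left(g + U g\right) = 3 + g + U g$)
$\left(O{\left(23,v{\left(5,0 \right)} \right)} + 225\right)^{2} = \left(\left(3 + 0 + 5 \cdot 0\right) + 225\right)^{2} = \left(\left(3 + 0 + 0\right) + 225\right)^{2} = \left(3 + 225\right)^{2} = 228^{2} = 51984$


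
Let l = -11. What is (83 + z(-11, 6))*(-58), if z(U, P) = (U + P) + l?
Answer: -3886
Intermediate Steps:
z(U, P) = -11 + P + U (z(U, P) = (U + P) - 11 = (P + U) - 11 = -11 + P + U)
(83 + z(-11, 6))*(-58) = (83 + (-11 + 6 - 11))*(-58) = (83 - 16)*(-58) = 67*(-58) = -3886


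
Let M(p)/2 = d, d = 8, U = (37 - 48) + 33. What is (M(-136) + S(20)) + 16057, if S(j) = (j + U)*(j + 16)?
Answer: 17585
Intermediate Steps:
U = 22 (U = -11 + 33 = 22)
M(p) = 16 (M(p) = 2*8 = 16)
S(j) = (16 + j)*(22 + j) (S(j) = (j + 22)*(j + 16) = (22 + j)*(16 + j) = (16 + j)*(22 + j))
(M(-136) + S(20)) + 16057 = (16 + (352 + 20² + 38*20)) + 16057 = (16 + (352 + 400 + 760)) + 16057 = (16 + 1512) + 16057 = 1528 + 16057 = 17585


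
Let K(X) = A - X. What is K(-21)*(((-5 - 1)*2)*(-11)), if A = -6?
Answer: 1980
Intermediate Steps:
K(X) = -6 - X
K(-21)*(((-5 - 1)*2)*(-11)) = (-6 - 1*(-21))*(((-5 - 1)*2)*(-11)) = (-6 + 21)*(-6*2*(-11)) = 15*(-12*(-11)) = 15*132 = 1980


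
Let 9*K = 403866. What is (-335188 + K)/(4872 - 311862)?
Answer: 383/405 ≈ 0.94568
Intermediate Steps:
K = 44874 (K = (1/9)*403866 = 44874)
(-335188 + K)/(4872 - 311862) = (-335188 + 44874)/(4872 - 311862) = -290314/(-306990) = -290314*(-1/306990) = 383/405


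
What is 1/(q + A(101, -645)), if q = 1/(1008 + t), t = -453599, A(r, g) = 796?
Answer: 452591/360262435 ≈ 0.0012563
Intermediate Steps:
q = -1/452591 (q = 1/(1008 - 453599) = 1/(-452591) = -1/452591 ≈ -2.2095e-6)
1/(q + A(101, -645)) = 1/(-1/452591 + 796) = 1/(360262435/452591) = 452591/360262435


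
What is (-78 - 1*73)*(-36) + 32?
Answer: 5468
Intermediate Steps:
(-78 - 1*73)*(-36) + 32 = (-78 - 73)*(-36) + 32 = -151*(-36) + 32 = 5436 + 32 = 5468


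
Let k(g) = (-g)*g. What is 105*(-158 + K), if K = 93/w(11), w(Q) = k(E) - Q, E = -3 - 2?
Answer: -67445/4 ≈ -16861.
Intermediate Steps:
E = -5
k(g) = -g²
w(Q) = -25 - Q (w(Q) = -1*(-5)² - Q = -1*25 - Q = -25 - Q)
K = -31/12 (K = 93/(-25 - 1*11) = 93/(-25 - 11) = 93/(-36) = 93*(-1/36) = -31/12 ≈ -2.5833)
105*(-158 + K) = 105*(-158 - 31/12) = 105*(-1927/12) = -67445/4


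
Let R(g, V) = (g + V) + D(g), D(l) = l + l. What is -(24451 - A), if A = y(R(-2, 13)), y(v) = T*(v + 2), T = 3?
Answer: -24424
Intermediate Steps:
D(l) = 2*l
R(g, V) = V + 3*g (R(g, V) = (g + V) + 2*g = (V + g) + 2*g = V + 3*g)
y(v) = 6 + 3*v (y(v) = 3*(v + 2) = 3*(2 + v) = 6 + 3*v)
A = 27 (A = 6 + 3*(13 + 3*(-2)) = 6 + 3*(13 - 6) = 6 + 3*7 = 6 + 21 = 27)
-(24451 - A) = -(24451 - 1*27) = -(24451 - 27) = -1*24424 = -24424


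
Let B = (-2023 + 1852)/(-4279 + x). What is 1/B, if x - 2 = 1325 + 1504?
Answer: 1448/171 ≈ 8.4678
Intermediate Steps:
x = 2831 (x = 2 + (1325 + 1504) = 2 + 2829 = 2831)
B = 171/1448 (B = (-2023 + 1852)/(-4279 + 2831) = -171/(-1448) = -171*(-1/1448) = 171/1448 ≈ 0.11809)
1/B = 1/(171/1448) = 1448/171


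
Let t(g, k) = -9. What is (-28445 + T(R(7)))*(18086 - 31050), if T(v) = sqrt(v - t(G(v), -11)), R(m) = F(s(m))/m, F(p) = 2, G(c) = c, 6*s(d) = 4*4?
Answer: 368760980 - 1852*sqrt(455) ≈ 3.6872e+8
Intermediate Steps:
s(d) = 8/3 (s(d) = (4*4)/6 = (1/6)*16 = 8/3)
R(m) = 2/m
T(v) = sqrt(9 + v) (T(v) = sqrt(v - 1*(-9)) = sqrt(v + 9) = sqrt(9 + v))
(-28445 + T(R(7)))*(18086 - 31050) = (-28445 + sqrt(9 + 2/7))*(18086 - 31050) = (-28445 + sqrt(9 + 2*(1/7)))*(-12964) = (-28445 + sqrt(9 + 2/7))*(-12964) = (-28445 + sqrt(65/7))*(-12964) = (-28445 + sqrt(455)/7)*(-12964) = 368760980 - 1852*sqrt(455)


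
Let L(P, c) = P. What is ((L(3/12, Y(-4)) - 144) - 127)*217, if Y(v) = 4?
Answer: -235011/4 ≈ -58753.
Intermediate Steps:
((L(3/12, Y(-4)) - 144) - 127)*217 = ((3/12 - 144) - 127)*217 = ((3*(1/12) - 144) - 127)*217 = ((¼ - 144) - 127)*217 = (-575/4 - 127)*217 = -1083/4*217 = -235011/4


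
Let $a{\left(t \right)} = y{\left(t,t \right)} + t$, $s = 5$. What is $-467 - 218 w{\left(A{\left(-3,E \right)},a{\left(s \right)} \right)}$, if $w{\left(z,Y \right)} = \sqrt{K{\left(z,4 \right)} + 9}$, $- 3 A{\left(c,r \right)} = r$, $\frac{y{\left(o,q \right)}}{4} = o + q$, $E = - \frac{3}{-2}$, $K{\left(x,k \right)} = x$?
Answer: $-467 - 109 \sqrt{34} \approx -1102.6$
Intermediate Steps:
$E = \frac{3}{2}$ ($E = \left(-3\right) \left(- \frac{1}{2}\right) = \frac{3}{2} \approx 1.5$)
$y{\left(o,q \right)} = 4 o + 4 q$ ($y{\left(o,q \right)} = 4 \left(o + q\right) = 4 o + 4 q$)
$A{\left(c,r \right)} = - \frac{r}{3}$
$a{\left(t \right)} = 9 t$ ($a{\left(t \right)} = \left(4 t + 4 t\right) + t = 8 t + t = 9 t$)
$w{\left(z,Y \right)} = \sqrt{9 + z}$ ($w{\left(z,Y \right)} = \sqrt{z + 9} = \sqrt{9 + z}$)
$-467 - 218 w{\left(A{\left(-3,E \right)},a{\left(s \right)} \right)} = -467 - 218 \sqrt{9 - \frac{1}{2}} = -467 - 218 \sqrt{\frac{17}{2}} = -467 - 218 \frac{\sqrt{34}}{2} = -467 - 109 \sqrt{34}$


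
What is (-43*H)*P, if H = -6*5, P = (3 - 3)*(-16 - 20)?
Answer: 0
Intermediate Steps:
P = 0 (P = 0*(-36) = 0)
H = -30
(-43*H)*P = -43*(-30)*0 = 1290*0 = 0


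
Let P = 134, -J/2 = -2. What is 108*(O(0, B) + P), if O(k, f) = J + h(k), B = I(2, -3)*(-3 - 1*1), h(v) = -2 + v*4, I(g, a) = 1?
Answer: 14688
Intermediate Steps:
J = 4 (J = -2*(-2) = 4)
h(v) = -2 + 4*v
B = -4 (B = 1*(-3 - 1*1) = 1*(-3 - 1) = 1*(-4) = -4)
O(k, f) = 2 + 4*k (O(k, f) = 4 + (-2 + 4*k) = 2 + 4*k)
108*(O(0, B) + P) = 108*((2 + 4*0) + 134) = 108*((2 + 0) + 134) = 108*(2 + 134) = 108*136 = 14688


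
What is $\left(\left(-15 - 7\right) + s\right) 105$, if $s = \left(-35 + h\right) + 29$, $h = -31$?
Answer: $-6195$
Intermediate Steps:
$s = -37$ ($s = \left(-35 - 31\right) + 29 = -66 + 29 = -37$)
$\left(\left(-15 - 7\right) + s\right) 105 = \left(\left(-15 - 7\right) - 37\right) 105 = \left(-22 - 37\right) 105 = \left(-59\right) 105 = -6195$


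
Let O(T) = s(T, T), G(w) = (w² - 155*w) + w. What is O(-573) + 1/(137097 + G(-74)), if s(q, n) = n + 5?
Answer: -87454391/153969 ≈ -568.00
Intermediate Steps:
G(w) = w² - 154*w
s(q, n) = 5 + n
O(T) = 5 + T
O(-573) + 1/(137097 + G(-74)) = (5 - 573) + 1/(137097 - 74*(-154 - 74)) = -568 + 1/(137097 - 74*(-228)) = -568 + 1/(137097 + 16872) = -568 + 1/153969 = -87454391/153969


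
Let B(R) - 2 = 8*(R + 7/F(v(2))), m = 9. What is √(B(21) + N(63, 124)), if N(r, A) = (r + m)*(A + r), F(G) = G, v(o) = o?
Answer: 3*√1518 ≈ 116.88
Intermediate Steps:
N(r, A) = (9 + r)*(A + r) (N(r, A) = (r + 9)*(A + r) = (9 + r)*(A + r))
B(R) = 30 + 8*R (B(R) = 2 + 8*(R + 7/2) = 2 + 8*(7/2 + R) = 2 + (28 + 8*R) = 30 + 8*R)
√(B(21) + N(63, 124)) = √((30 + 8*21) + (63² + 9*124 + 9*63 + 124*63)) = √((30 + 168) + (3969 + 1116 + 567 + 7812)) = √(198 + 13464) = √13662 = 3*√1518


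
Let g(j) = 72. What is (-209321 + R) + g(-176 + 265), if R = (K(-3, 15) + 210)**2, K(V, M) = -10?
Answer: -169249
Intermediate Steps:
R = 40000 (R = (-10 + 210)**2 = 200**2 = 40000)
(-209321 + R) + g(-176 + 265) = (-209321 + 40000) + 72 = -169321 + 72 = -169249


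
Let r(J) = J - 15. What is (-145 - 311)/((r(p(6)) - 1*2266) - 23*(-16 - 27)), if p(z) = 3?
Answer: 456/1289 ≈ 0.35376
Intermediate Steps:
r(J) = -15 + J
(-145 - 311)/((r(p(6)) - 1*2266) - 23*(-16 - 27)) = (-145 - 311)/(((-15 + 3) - 1*2266) - 23*(-16 - 27)) = -456/((-12 - 2266) - 23*(-43)) = -456/(-2278 + 989) = -456/(-1289) = -456*(-1/1289) = 456/1289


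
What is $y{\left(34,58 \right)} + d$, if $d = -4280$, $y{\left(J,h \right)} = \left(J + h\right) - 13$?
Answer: $-4201$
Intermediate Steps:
$y{\left(J,h \right)} = -13 + J + h$
$y{\left(34,58 \right)} + d = \left(-13 + 34 + 58\right) - 4280 = 79 - 4280 = -4201$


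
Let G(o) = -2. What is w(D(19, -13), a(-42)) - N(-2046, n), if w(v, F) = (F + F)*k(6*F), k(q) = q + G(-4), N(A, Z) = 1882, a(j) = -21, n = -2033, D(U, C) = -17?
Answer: 3494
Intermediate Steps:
k(q) = -2 + q (k(q) = q - 2 = -2 + q)
w(v, F) = 2*F*(-2 + 6*F) (w(v, F) = (F + F)*(-2 + 6*F) = (2*F)*(-2 + 6*F) = 2*F*(-2 + 6*F))
w(D(19, -13), a(-42)) - N(-2046, n) = 4*(-21)*(-1 + 3*(-21)) - 1*1882 = 4*(-21)*(-1 - 63) - 1882 = 4*(-21)*(-64) - 1882 = 5376 - 1882 = 3494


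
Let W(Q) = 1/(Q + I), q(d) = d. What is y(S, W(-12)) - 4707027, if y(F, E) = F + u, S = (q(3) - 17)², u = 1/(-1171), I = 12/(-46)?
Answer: -5511699102/1171 ≈ -4.7068e+6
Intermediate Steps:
I = -6/23 (I = 12*(-1/46) = -6/23 ≈ -0.26087)
u = -1/1171 ≈ -0.00085397
W(Q) = 1/(-6/23 + Q) (W(Q) = 1/(Q - 6/23) = 1/(-6/23 + Q))
S = 196 (S = (3 - 17)² = (-14)² = 196)
y(F, E) = -1/1171 + F (y(F, E) = F - 1/1171 = -1/1171 + F)
y(S, W(-12)) - 4707027 = (-1/1171 + 196) - 4707027 = 229515/1171 - 4707027 = -5511699102/1171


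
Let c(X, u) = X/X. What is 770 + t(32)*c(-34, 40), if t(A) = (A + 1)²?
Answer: 1859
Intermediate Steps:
c(X, u) = 1
t(A) = (1 + A)²
770 + t(32)*c(-34, 40) = 770 + (1 + 32)²*1 = 770 + 33²*1 = 770 + 1089*1 = 770 + 1089 = 1859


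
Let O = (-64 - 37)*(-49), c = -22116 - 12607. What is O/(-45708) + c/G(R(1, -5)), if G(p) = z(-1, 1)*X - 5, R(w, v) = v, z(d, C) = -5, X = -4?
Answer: -176354791/76180 ≈ -2315.0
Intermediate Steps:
c = -34723
O = 4949 (O = -101*(-49) = 4949)
G(p) = 15 (G(p) = -5*(-4) - 5 = 20 - 5 = 15)
O/(-45708) + c/G(R(1, -5)) = 4949/(-45708) - 34723/15 = 4949*(-1/45708) - 34723*1/15 = -4949/45708 - 34723/15 = -176354791/76180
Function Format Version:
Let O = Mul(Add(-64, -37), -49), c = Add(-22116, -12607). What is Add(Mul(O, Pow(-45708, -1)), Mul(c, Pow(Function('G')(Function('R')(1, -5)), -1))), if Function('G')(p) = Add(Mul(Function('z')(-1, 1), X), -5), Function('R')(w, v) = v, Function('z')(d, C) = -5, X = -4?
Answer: Rational(-176354791, 76180) ≈ -2315.0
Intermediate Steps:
c = -34723
O = 4949 (O = Mul(-101, -49) = 4949)
Function('G')(p) = 15 (Function('G')(p) = Add(Mul(-5, -4), -5) = Add(20, -5) = 15)
Add(Mul(O, Pow(-45708, -1)), Mul(c, Pow(Function('G')(Function('R')(1, -5)), -1))) = Add(Mul(4949, Pow(-45708, -1)), Mul(-34723, Pow(15, -1))) = Add(Mul(4949, Rational(-1, 45708)), Mul(-34723, Rational(1, 15))) = Add(Rational(-4949, 45708), Rational(-34723, 15)) = Rational(-176354791, 76180)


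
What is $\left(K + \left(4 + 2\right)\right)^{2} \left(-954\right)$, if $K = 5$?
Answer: $-115434$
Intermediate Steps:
$\left(K + \left(4 + 2\right)\right)^{2} \left(-954\right) = \left(5 + \left(4 + 2\right)\right)^{2} \left(-954\right) = \left(5 + 6\right)^{2} \left(-954\right) = 11^{2} \left(-954\right) = 121 \left(-954\right) = -115434$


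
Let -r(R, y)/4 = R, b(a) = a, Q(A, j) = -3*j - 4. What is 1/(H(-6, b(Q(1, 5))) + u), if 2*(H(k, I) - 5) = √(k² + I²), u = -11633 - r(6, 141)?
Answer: -46416/538610867 - 2*√397/538610867 ≈ -8.6251e-5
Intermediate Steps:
Q(A, j) = -4 - 3*j
r(R, y) = -4*R
u = -11609 (u = -11633 - (-4)*6 = -11633 - 1*(-24) = -11633 + 24 = -11609)
H(k, I) = 5 + √(I² + k²)/2 (H(k, I) = 5 + √(k² + I²)/2 = 5 + √(I² + k²)/2)
1/(H(-6, b(Q(1, 5))) + u) = 1/((5 + √((-4 - 3*5)² + (-6)²)/2) - 11609) = 1/((5 + √((-4 - 15)² + 36)/2) - 11609) = 1/((5 + √((-19)² + 36)/2) - 11609) = 1/((5 + √(361 + 36)/2) - 11609) = 1/((5 + √397/2) - 11609) = 1/(-11604 + √397/2)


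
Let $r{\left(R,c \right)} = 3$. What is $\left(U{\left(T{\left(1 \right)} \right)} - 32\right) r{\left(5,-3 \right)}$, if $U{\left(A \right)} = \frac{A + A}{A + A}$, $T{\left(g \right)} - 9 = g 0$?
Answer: $-93$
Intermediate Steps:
$T{\left(g \right)} = 9$ ($T{\left(g \right)} = 9 + g 0 = 9 + 0 = 9$)
$U{\left(A \right)} = 1$ ($U{\left(A \right)} = \frac{2 A}{2 A} = 2 A \frac{1}{2 A} = 1$)
$\left(U{\left(T{\left(1 \right)} \right)} - 32\right) r{\left(5,-3 \right)} = \left(1 - 32\right) 3 = \left(-31\right) 3 = -93$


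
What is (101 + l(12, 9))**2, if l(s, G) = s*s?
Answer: 60025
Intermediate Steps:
l(s, G) = s**2
(101 + l(12, 9))**2 = (101 + 12**2)**2 = (101 + 144)**2 = 245**2 = 60025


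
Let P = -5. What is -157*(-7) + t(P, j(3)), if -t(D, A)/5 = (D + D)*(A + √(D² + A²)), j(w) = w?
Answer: 1249 + 50*√34 ≈ 1540.5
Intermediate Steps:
t(D, A) = -10*D*(A + √(A² + D²)) (t(D, A) = -5*(D + D)*(A + √(D² + A²)) = -5*2*D*(A + √(A² + D²)) = -10*D*(A + √(A² + D²)))
-157*(-7) + t(P, j(3)) = -157*(-7) - 10*(-5)*(3 + √(3² + (-5)²)) = 1099 - 10*(-5)*(3 + √(9 + 25)) = 1099 - 10*(-5)*(3 + √34) = 1099 + (150 + 50*√34) = 1249 + 50*√34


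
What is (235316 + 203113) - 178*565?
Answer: 337859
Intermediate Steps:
(235316 + 203113) - 178*565 = 438429 - 100570 = 337859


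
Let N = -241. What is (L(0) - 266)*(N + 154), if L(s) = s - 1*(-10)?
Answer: 22272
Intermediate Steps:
L(s) = 10 + s (L(s) = s + 10 = 10 + s)
(L(0) - 266)*(N + 154) = ((10 + 0) - 266)*(-241 + 154) = (10 - 266)*(-87) = -256*(-87) = 22272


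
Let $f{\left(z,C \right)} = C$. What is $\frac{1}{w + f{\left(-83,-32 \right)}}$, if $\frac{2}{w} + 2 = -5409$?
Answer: $- \frac{5411}{173154} \approx -0.03125$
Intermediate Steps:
$w = - \frac{2}{5411}$ ($w = \frac{2}{-2 - 5409} = \frac{2}{-5411} = 2 \left(- \frac{1}{5411}\right) = - \frac{2}{5411} \approx -0.00036962$)
$\frac{1}{w + f{\left(-83,-32 \right)}} = \frac{1}{- \frac{2}{5411} - 32} = \frac{1}{- \frac{173154}{5411}} = - \frac{5411}{173154}$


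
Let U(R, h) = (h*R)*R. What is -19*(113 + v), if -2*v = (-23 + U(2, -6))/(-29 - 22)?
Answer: -218101/102 ≈ -2138.2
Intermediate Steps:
U(R, h) = h*R² (U(R, h) = (R*h)*R = h*R²)
v = -47/102 (v = -(-23 - 6*2²)/(2*(-29 - 22)) = -(-23 - 6*4)/(2*(-51)) = -(-23 - 24)*(-1)/(2*51) = -(-47)*(-1)/(2*51) = -½*47/51 = -47/102 ≈ -0.46078)
-19*(113 + v) = -19*(113 - 47/102) = -19*11479/102 = -218101/102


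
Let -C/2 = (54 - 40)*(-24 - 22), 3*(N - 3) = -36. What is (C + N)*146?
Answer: 186734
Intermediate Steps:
N = -9 (N = 3 + (⅓)*(-36) = 3 - 12 = -9)
C = 1288 (C = -2*(54 - 40)*(-24 - 22) = -28*(-46) = -2*(-644) = 1288)
(C + N)*146 = (1288 - 9)*146 = 1279*146 = 186734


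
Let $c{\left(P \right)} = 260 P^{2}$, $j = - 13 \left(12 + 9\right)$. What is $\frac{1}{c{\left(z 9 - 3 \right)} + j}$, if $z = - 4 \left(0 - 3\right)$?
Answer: $\frac{1}{2866227} \approx 3.4889 \cdot 10^{-7}$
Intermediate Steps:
$z = 12$ ($z = \left(-4\right) \left(-3\right) = 12$)
$j = -273$ ($j = \left(-13\right) 21 = -273$)
$\frac{1}{c{\left(z 9 - 3 \right)} + j} = \frac{1}{260 \left(12 \cdot 9 - 3\right)^{2} - 273} = \frac{1}{260 \left(108 - 3\right)^{2} - 273} = \frac{1}{260 \cdot 105^{2} - 273} = \frac{1}{260 \cdot 11025 - 273} = \frac{1}{2866500 - 273} = \frac{1}{2866227}$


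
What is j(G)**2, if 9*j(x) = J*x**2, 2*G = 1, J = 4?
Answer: 1/81 ≈ 0.012346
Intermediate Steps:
G = 1/2 (G = (1/2)*1 = 1/2 ≈ 0.50000)
j(x) = 4*x**2/9 (j(x) = (4*x**2)/9 = 4*x**2/9)
j(G)**2 = (4*(1/2)**2/9)**2 = ((4/9)*(1/4))**2 = (1/9)**2 = 1/81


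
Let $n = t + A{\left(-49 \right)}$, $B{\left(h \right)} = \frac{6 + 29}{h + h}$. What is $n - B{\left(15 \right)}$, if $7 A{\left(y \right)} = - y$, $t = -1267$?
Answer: $- \frac{7567}{6} \approx -1261.2$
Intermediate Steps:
$B{\left(h \right)} = \frac{35}{2 h}$
$A{\left(y \right)} = - \frac{y}{7}$ ($A{\left(y \right)} = \frac{\left(-1\right) y}{7} = - \frac{y}{7}$)
$n = -1260$ ($n = -1267 - -7 = -1267 + 7 = -1260$)
$n - B{\left(15 \right)} = -1260 - \frac{35}{2 \cdot 15} = -1260 - \frac{35}{2} \cdot \frac{1}{15} = -1260 - \frac{7}{6} = - \frac{7567}{6}$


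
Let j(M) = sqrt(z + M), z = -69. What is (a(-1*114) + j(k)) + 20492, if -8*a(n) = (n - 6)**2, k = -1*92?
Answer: 18692 + I*sqrt(161) ≈ 18692.0 + 12.689*I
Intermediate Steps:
k = -92
j(M) = sqrt(-69 + M)
a(n) = -(-6 + n)**2/8 (a(n) = -(n - 6)**2/8 = -(-6 + n)**2/8)
(a(-1*114) + j(k)) + 20492 = (-(-6 - 1*114)**2/8 + sqrt(-69 - 92)) + 20492 = (-(-6 - 114)**2/8 + sqrt(-161)) + 20492 = (-1/8*(-120)**2 + I*sqrt(161)) + 20492 = (-1/8*14400 + I*sqrt(161)) + 20492 = (-1800 + I*sqrt(161)) + 20492 = 18692 + I*sqrt(161)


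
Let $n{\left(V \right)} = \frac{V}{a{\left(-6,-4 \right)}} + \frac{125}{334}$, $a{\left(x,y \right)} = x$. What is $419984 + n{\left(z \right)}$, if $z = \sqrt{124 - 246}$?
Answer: $\frac{140274781}{334} - \frac{i \sqrt{122}}{6} \approx 4.1998 \cdot 10^{5} - 1.8409 i$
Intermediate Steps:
$z = i \sqrt{122}$ ($z = \sqrt{-122} = i \sqrt{122} \approx 11.045 i$)
$n{\left(V \right)} = \frac{125}{334} - \frac{V}{6}$ ($n{\left(V \right)} = \frac{V}{-6} + \frac{125}{334} = V \left(- \frac{1}{6}\right) + 125 \cdot \frac{1}{334} = - \frac{V}{6} + \frac{125}{334} = \frac{125}{334} - \frac{V}{6}$)
$419984 + n{\left(z \right)} = 419984 + \left(\frac{125}{334} - \frac{i \sqrt{122}}{6}\right) = \frac{140274781}{334} - \frac{i \sqrt{122}}{6}$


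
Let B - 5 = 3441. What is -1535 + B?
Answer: 1911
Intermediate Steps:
B = 3446 (B = 5 + 3441 = 3446)
-1535 + B = -1535 + 3446 = 1911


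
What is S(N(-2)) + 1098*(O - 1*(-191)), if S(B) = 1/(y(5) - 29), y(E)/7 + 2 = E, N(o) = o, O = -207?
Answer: -140545/8 ≈ -17568.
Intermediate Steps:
y(E) = -14 + 7*E
S(B) = -⅛ (S(B) = 1/((-14 + 7*5) - 29) = 1/((-14 + 35) - 29) = 1/(21 - 29) = 1/(-8) = -⅛)
S(N(-2)) + 1098*(O - 1*(-191)) = -⅛ + 1098*(-207 - 1*(-191)) = -⅛ + 1098*(-207 + 191) = -⅛ + 1098*(-16) = -⅛ - 17568 = -140545/8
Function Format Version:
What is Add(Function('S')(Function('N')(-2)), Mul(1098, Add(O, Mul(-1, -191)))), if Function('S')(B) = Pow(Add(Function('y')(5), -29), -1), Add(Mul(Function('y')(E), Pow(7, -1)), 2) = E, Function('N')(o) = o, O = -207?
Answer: Rational(-140545, 8) ≈ -17568.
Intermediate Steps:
Function('y')(E) = Add(-14, Mul(7, E))
Function('S')(B) = Rational(-1, 8) (Function('S')(B) = Pow(Add(Add(-14, Mul(7, 5)), -29), -1) = Pow(Add(Add(-14, 35), -29), -1) = Pow(Add(21, -29), -1) = Pow(-8, -1) = Rational(-1, 8))
Add(Function('S')(Function('N')(-2)), Mul(1098, Add(O, Mul(-1, -191)))) = Add(Rational(-1, 8), Mul(1098, Add(-207, Mul(-1, -191)))) = Add(Rational(-1, 8), Mul(1098, Add(-207, 191))) = Add(Rational(-1, 8), Mul(1098, -16)) = Add(Rational(-1, 8), -17568) = Rational(-140545, 8)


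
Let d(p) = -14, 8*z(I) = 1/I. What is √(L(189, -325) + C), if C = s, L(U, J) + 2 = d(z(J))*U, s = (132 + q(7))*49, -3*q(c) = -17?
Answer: √36879/3 ≈ 64.013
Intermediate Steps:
q(c) = 17/3 (q(c) = -⅓*(-17) = 17/3)
s = 20237/3 (s = (132 + 17/3)*49 = (413/3)*49 = 20237/3 ≈ 6745.7)
z(I) = 1/(8*I)
L(U, J) = -2 - 14*U
C = 20237/3 ≈ 6745.7
√(L(189, -325) + C) = √((-2 - 14*189) + 20237/3) = √((-2 - 2646) + 20237/3) = √(-2648 + 20237/3) = √(12293/3) = √36879/3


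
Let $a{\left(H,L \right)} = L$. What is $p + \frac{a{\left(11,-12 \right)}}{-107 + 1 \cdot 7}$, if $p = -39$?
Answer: $- \frac{972}{25} \approx -38.88$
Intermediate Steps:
$p + \frac{a{\left(11,-12 \right)}}{-107 + 1 \cdot 7} = -39 + \frac{1}{-107 + 1 \cdot 7} \left(-12\right) = -39 + \frac{1}{-107 + 7} \left(-12\right) = -39 + \frac{1}{-100} \left(-12\right) = -39 - - \frac{3}{25} = -39 + \frac{3}{25} = - \frac{972}{25}$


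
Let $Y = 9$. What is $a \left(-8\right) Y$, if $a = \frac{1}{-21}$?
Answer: $\frac{24}{7} \approx 3.4286$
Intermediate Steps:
$a = - \frac{1}{21} \approx -0.047619$
$a \left(-8\right) Y = \left(- \frac{1}{21}\right) \left(-8\right) 9 = \frac{8}{21} \cdot 9 = \frac{24}{7}$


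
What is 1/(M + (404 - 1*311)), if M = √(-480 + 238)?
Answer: 93/8891 - 11*I*√2/8891 ≈ 0.01046 - 0.0017497*I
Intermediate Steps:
M = 11*I*√2 (M = √(-242) = 11*I*√2 ≈ 15.556*I)
1/(M + (404 - 1*311)) = 1/(11*I*√2 + (404 - 1*311)) = 1/(11*I*√2 + (404 - 311)) = 1/(11*I*√2 + 93) = 1/(93 + 11*I*√2)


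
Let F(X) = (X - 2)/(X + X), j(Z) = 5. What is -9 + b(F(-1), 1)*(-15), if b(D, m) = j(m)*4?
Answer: -309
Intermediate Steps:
F(X) = (-2 + X)/(2*X) (F(X) = (-2 + X)/((2*X)) = (-2 + X)*(1/(2*X)) = (-2 + X)/(2*X))
b(D, m) = 20 (b(D, m) = 5*4 = 20)
-9 + b(F(-1), 1)*(-15) = -9 + 20*(-15) = -9 - 300 = -309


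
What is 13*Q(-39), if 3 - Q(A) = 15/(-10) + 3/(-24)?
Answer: 481/8 ≈ 60.125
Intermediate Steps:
Q(A) = 37/8 (Q(A) = 3 - (15/(-10) + 3/(-24)) = 3 - (15*(-1/10) + 3*(-1/24)) = 3 - (-3/2 - 1/8) = 3 - 1*(-13/8) = 3 + 13/8 = 37/8)
13*Q(-39) = 13*(37/8) = 481/8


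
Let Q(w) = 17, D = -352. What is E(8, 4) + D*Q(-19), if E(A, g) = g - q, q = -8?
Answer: -5972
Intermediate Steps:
E(A, g) = 8 + g (E(A, g) = g - 1*(-8) = g + 8 = 8 + g)
E(8, 4) + D*Q(-19) = (8 + 4) - 352*17 = 12 - 5984 = -5972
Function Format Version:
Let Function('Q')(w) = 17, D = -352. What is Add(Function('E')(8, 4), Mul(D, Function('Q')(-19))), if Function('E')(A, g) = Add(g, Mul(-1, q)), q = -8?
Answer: -5972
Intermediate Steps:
Function('E')(A, g) = Add(8, g) (Function('E')(A, g) = Add(g, Mul(-1, -8)) = Add(g, 8) = Add(8, g))
Add(Function('E')(8, 4), Mul(D, Function('Q')(-19))) = Add(Add(8, 4), Mul(-352, 17)) = Add(12, -5984) = -5972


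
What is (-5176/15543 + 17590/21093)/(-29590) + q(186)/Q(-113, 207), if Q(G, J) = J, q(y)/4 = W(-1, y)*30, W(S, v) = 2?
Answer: 43115090854259/37187308827405 ≈ 1.1594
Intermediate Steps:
q(y) = 240 (q(y) = 4*(2*30) = 4*60 = 240)
(-5176/15543 + 17590/21093)/(-29590) + q(186)/Q(-113, 207) = (-5176/15543 + 17590/21093)/(-29590) + 240/207 = (-5176*1/15543 + 17590*(1/21093))*(-1/29590) + 240*(1/207) = (-5176/15543 + 17590/21093)*(-1/29590) + 80/69 = (54741334/109282833)*(-1/29590) + 80/69 = -27370667/1616839514235 + 80/69 = 43115090854259/37187308827405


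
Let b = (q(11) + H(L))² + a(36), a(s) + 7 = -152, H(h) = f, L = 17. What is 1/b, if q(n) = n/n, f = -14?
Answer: ⅒ ≈ 0.10000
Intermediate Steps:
H(h) = -14
a(s) = -159 (a(s) = -7 - 152 = -159)
q(n) = 1
b = 10 (b = (1 - 14)² - 159 = (-13)² - 159 = 169 - 159 = 10)
1/b = 1/10 = ⅒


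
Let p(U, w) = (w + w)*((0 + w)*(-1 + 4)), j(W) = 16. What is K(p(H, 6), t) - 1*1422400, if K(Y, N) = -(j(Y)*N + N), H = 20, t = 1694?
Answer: -1451198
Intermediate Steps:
p(U, w) = 6*w**2 (p(U, w) = (2*w)*(w*3) = (2*w)*(3*w) = 6*w**2)
K(Y, N) = -17*N (K(Y, N) = -(16*N + N) = -17*N)
K(p(H, 6), t) - 1*1422400 = -17*1694 - 1*1422400 = -28798 - 1422400 = -1451198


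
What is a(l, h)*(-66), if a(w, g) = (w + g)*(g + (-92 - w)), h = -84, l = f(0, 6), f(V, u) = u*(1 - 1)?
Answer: -975744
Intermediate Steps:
f(V, u) = 0 (f(V, u) = u*0 = 0)
l = 0
a(w, g) = (g + w)*(-92 + g - w)
a(l, h)*(-66) = ((-84)**2 - 1*0**2 - 92*(-84) - 92*0)*(-66) = (7056 - 1*0 + 7728 + 0)*(-66) = (7056 + 0 + 7728 + 0)*(-66) = 14784*(-66) = -975744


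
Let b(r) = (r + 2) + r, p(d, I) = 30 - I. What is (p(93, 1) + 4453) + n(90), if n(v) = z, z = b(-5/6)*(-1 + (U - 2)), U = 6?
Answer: 4483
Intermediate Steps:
b(r) = 2 + 2*r (b(r) = (2 + r) + r = 2 + 2*r)
z = 1 (z = (2 + 2*(-5/6))*(-1 + (6 - 2)) = (2 + 2*(-5*⅙))*(-1 + 4) = (2 + 2*(-⅚))*3 = (2 - 5/3)*3 = (⅓)*3 = 1)
n(v) = 1
(p(93, 1) + 4453) + n(90) = ((30 - 1*1) + 4453) + 1 = ((30 - 1) + 4453) + 1 = (29 + 4453) + 1 = 4482 + 1 = 4483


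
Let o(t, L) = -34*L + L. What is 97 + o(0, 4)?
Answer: -35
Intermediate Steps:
o(t, L) = -33*L
97 + o(0, 4) = 97 - 33*4 = 97 - 132 = -35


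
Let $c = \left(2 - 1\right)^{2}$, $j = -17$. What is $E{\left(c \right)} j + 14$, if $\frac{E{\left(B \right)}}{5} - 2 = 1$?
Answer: $-241$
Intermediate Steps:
$c = 1$ ($c = 1^{2} = 1$)
$E{\left(B \right)} = 15$ ($E{\left(B \right)} = 10 + 5 \cdot 1 = 10 + 5 = 15$)
$E{\left(c \right)} j + 14 = 15 \left(-17\right) + 14 = -255 + 14 = -241$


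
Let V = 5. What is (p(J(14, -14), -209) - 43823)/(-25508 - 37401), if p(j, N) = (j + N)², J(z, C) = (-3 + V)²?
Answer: 1798/62909 ≈ 0.028581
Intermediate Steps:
J(z, C) = 4 (J(z, C) = (-3 + 5)² = 2² = 4)
p(j, N) = (N + j)²
(p(J(14, -14), -209) - 43823)/(-25508 - 37401) = ((-209 + 4)² - 43823)/(-25508 - 37401) = ((-205)² - 43823)/(-62909) = (42025 - 43823)*(-1/62909) = -1798*(-1/62909) = 1798/62909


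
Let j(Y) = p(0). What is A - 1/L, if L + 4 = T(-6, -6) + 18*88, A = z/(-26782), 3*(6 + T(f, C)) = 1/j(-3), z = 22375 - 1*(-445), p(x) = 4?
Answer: -30812026/36134657 ≈ -0.85270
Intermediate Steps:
z = 22820 (z = 22375 + 445 = 22820)
j(Y) = 4
T(f, C) = -71/12 (T(f, C) = -6 + (1/3)/4 = -6 + (1/3)*(1/4) = -6 + 1/12 = -71/12)
A = -1630/1913 (A = 22820/(-26782) = 22820*(-1/26782) = -1630/1913 ≈ -0.85207)
L = 18889/12 (L = -4 + (-71/12 + 18*88) = -4 + (-71/12 + 1584) = -4 + 18937/12 = 18889/12 ≈ 1574.1)
A - 1/L = -1630/1913 - 1/18889/12 = -1630/1913 - 1*12/18889 = -1630/1913 - 12/18889 = -30812026/36134657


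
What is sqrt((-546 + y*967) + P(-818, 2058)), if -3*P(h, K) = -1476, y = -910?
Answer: 2*I*sqrt(220006) ≈ 938.1*I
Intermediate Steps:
P(h, K) = 492 (P(h, K) = -1/3*(-1476) = 492)
sqrt((-546 + y*967) + P(-818, 2058)) = sqrt((-546 - 910*967) + 492) = sqrt((-546 - 879970) + 492) = sqrt(-880516 + 492) = sqrt(-880024) = 2*I*sqrt(220006)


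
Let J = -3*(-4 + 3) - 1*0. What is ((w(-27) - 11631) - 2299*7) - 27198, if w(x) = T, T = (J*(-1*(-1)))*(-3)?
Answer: -54931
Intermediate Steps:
J = 3 (J = -3*(-1) + 0 = 3 + 0 = 3)
T = -9 (T = (3*(-1*(-1)))*(-3) = (3*1)*(-3) = 3*(-3) = -9)
w(x) = -9
((w(-27) - 11631) - 2299*7) - 27198 = ((-9 - 11631) - 2299*7) - 27198 = (-11640 - 16093) - 27198 = -27733 - 27198 = -54931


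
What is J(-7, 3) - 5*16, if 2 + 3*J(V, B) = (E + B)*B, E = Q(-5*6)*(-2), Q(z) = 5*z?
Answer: 667/3 ≈ 222.33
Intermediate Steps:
E = 300 (E = (5*(-5*6))*(-2) = (5*(-30))*(-2) = -150*(-2) = 300)
J(V, B) = -⅔ + B*(300 + B)/3 (J(V, B) = -⅔ + ((300 + B)*B)/3 = -⅔ + (B*(300 + B))/3 = -⅔ + B*(300 + B)/3)
J(-7, 3) - 5*16 = (-⅔ + 100*3 + (⅓)*3²) - 5*16 = (-⅔ + 300 + (⅓)*9) - 80 = (-⅔ + 300 + 3) - 80 = 907/3 - 80 = 667/3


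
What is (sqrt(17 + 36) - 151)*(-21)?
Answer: 3171 - 21*sqrt(53) ≈ 3018.1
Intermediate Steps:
(sqrt(17 + 36) - 151)*(-21) = (sqrt(53) - 151)*(-21) = (-151 + sqrt(53))*(-21) = 3171 - 21*sqrt(53)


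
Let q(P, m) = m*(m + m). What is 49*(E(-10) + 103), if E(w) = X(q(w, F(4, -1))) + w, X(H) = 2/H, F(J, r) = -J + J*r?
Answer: 291697/64 ≈ 4557.8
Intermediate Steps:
q(P, m) = 2*m² (q(P, m) = m*(2*m) = 2*m²)
E(w) = 1/64 + w (E(w) = 2/((2*(4*(-1 - 1))²)) + w = 2/((2*(4*(-2))²)) + w = 2/((2*(-8)²)) + w = 2/((2*64)) + w = 2/128 + w = 2*(1/128) + w = 1/64 + w)
49*(E(-10) + 103) = 49*((1/64 - 10) + 103) = 49*(-639/64 + 103) = 49*(5953/64) = 291697/64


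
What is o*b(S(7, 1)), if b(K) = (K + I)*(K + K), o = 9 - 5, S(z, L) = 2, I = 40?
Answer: 672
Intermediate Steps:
o = 4
b(K) = 2*K*(40 + K) (b(K) = (K + 40)*(K + K) = (40 + K)*(2*K) = 2*K*(40 + K))
o*b(S(7, 1)) = 4*(2*2*(40 + 2)) = 4*(2*2*42) = 4*168 = 672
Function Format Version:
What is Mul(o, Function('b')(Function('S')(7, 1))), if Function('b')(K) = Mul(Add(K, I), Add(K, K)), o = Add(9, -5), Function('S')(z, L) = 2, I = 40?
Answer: 672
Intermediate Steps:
o = 4
Function('b')(K) = Mul(2, K, Add(40, K)) (Function('b')(K) = Mul(Add(K, 40), Add(K, K)) = Mul(Add(40, K), Mul(2, K)) = Mul(2, K, Add(40, K)))
Mul(o, Function('b')(Function('S')(7, 1))) = Mul(4, Mul(2, 2, Add(40, 2))) = Mul(4, Mul(2, 2, 42)) = Mul(4, 168) = 672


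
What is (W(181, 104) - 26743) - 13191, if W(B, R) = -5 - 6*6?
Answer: -39975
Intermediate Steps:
W(B, R) = -41 (W(B, R) = -5 - 36 = -41)
(W(181, 104) - 26743) - 13191 = (-41 - 26743) - 13191 = -26784 - 13191 = -39975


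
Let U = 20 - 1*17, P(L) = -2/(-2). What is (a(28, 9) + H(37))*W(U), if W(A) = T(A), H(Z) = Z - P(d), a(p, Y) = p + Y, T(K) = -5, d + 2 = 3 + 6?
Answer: -365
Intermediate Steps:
d = 7 (d = -2 + (3 + 6) = -2 + 9 = 7)
P(L) = 1 (P(L) = -2*(-1/2) = 1)
U = 3 (U = 20 - 17 = 3)
a(p, Y) = Y + p
H(Z) = -1 + Z (H(Z) = Z - 1*1 = Z - 1 = -1 + Z)
W(A) = -5
(a(28, 9) + H(37))*W(U) = ((9 + 28) + (-1 + 37))*(-5) = (37 + 36)*(-5) = 73*(-5) = -365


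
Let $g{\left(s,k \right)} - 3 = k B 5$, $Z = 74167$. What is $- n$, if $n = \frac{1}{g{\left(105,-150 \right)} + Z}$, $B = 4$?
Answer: $- \frac{1}{71170} \approx -1.4051 \cdot 10^{-5}$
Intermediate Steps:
$g{\left(s,k \right)} = 3 + 20 k$ ($g{\left(s,k \right)} = 3 + k 4 \cdot 5 = 3 + 4 k 5 = 3 + 20 k$)
$n = \frac{1}{71170}$ ($n = \frac{1}{\left(3 + 20 \left(-150\right)\right) + 74167} = \frac{1}{\left(3 - 3000\right) + 74167} = \frac{1}{-2997 + 74167} = \frac{1}{71170} \approx 1.4051 \cdot 10^{-5}$)
$- n = \left(-1\right) \frac{1}{71170} = - \frac{1}{71170}$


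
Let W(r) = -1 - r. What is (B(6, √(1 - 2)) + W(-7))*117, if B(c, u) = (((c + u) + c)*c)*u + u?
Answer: 8541*I ≈ 8541.0*I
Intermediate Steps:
B(c, u) = u + c*u*(u + 2*c) (B(c, u) = ((u + 2*c)*c)*u + u = (c*(u + 2*c))*u + u = c*u*(u + 2*c) + u = u + c*u*(u + 2*c))
(B(6, √(1 - 2)) + W(-7))*117 = (√(1 - 2)*(1 + 2*6² + 6*√(1 - 2)) + (-1 - 1*(-7)))*117 = (√(-1)*(1 + 2*36 + 6*√(-1)) + (-1 + 7))*117 = (I*(1 + 72 + 6*I) + 6)*117 = (I*(73 + 6*I) + 6)*117 = (6 + I*(73 + 6*I))*117 = 702 + 117*I*(73 + 6*I)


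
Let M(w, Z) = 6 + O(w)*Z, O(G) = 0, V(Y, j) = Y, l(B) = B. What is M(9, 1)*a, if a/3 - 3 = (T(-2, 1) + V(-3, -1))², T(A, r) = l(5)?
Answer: 126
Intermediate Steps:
T(A, r) = 5
M(w, Z) = 6 (M(w, Z) = 6 + 0*Z = 6 + 0 = 6)
a = 21 (a = 9 + 3*(5 - 3)² = 9 + 3*2² = 9 + 3*4 = 9 + 12 = 21)
M(9, 1)*a = 6*21 = 126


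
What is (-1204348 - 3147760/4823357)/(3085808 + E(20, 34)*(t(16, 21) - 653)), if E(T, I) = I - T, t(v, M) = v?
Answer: -12573600658/32123244415 ≈ -0.39142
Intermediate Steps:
(-1204348 - 3147760/4823357)/(3085808 + E(20, 34)*(t(16, 21) - 653)) = (-1204348 - 3147760/4823357)/(3085808 + (34 - 1*20)*(16 - 653)) = (-1204348 - 3147760*1/4823357)/(3085808 + (34 - 20)*(-637)) = (-1204348 - 40880/62641)/(3085808 + 14*(-637)) = -75441603948/(62641*(3085808 - 8918)) = -75441603948/62641/3076890 = -75441603948/62641*1/3076890 = -12573600658/32123244415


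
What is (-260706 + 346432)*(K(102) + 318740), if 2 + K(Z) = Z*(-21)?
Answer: 27140508696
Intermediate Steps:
K(Z) = -2 - 21*Z (K(Z) = -2 + Z*(-21) = -2 - 21*Z)
(-260706 + 346432)*(K(102) + 318740) = (-260706 + 346432)*((-2 - 21*102) + 318740) = 85726*((-2 - 2142) + 318740) = 85726*(-2144 + 318740) = 85726*316596 = 27140508696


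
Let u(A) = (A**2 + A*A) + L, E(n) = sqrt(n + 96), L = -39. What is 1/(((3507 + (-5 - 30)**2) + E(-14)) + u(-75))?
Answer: 15943/254179167 - sqrt(82)/254179167 ≈ 6.2688e-5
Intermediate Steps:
E(n) = sqrt(96 + n)
u(A) = -39 + 2*A**2 (u(A) = (A**2 + A*A) - 39 = (A**2 + A**2) - 39 = 2*A**2 - 39 = -39 + 2*A**2)
1/(((3507 + (-5 - 30)**2) + E(-14)) + u(-75)) = 1/(((3507 + (-5 - 30)**2) + sqrt(96 - 14)) + (-39 + 2*(-75)**2)) = 1/(((3507 + (-35)**2) + sqrt(82)) + (-39 + 2*5625)) = 1/(((3507 + 1225) + sqrt(82)) + (-39 + 11250)) = 1/((4732 + sqrt(82)) + 11211) = 1/(15943 + sqrt(82))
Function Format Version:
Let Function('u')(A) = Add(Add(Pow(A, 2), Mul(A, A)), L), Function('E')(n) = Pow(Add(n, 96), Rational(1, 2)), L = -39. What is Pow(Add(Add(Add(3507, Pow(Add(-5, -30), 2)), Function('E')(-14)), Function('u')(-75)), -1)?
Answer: Add(Rational(15943, 254179167), Mul(Rational(-1, 254179167), Pow(82, Rational(1, 2)))) ≈ 6.2688e-5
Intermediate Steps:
Function('E')(n) = Pow(Add(96, n), Rational(1, 2))
Function('u')(A) = Add(-39, Mul(2, Pow(A, 2))) (Function('u')(A) = Add(Add(Pow(A, 2), Mul(A, A)), -39) = Add(Add(Pow(A, 2), Pow(A, 2)), -39) = Add(Mul(2, Pow(A, 2)), -39) = Add(-39, Mul(2, Pow(A, 2))))
Pow(Add(Add(Add(3507, Pow(Add(-5, -30), 2)), Function('E')(-14)), Function('u')(-75)), -1) = Pow(Add(Add(Add(3507, Pow(Add(-5, -30), 2)), Pow(Add(96, -14), Rational(1, 2))), Add(-39, Mul(2, Pow(-75, 2)))), -1) = Pow(Add(Add(Add(3507, Pow(-35, 2)), Pow(82, Rational(1, 2))), Add(-39, Mul(2, 5625))), -1) = Pow(Add(Add(Add(3507, 1225), Pow(82, Rational(1, 2))), Add(-39, 11250)), -1) = Pow(Add(Add(4732, Pow(82, Rational(1, 2))), 11211), -1) = Pow(Add(15943, Pow(82, Rational(1, 2))), -1)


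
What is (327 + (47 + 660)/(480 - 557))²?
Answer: 12222016/121 ≈ 1.0101e+5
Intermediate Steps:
(327 + (47 + 660)/(480 - 557))² = (327 + 707/(-77))² = (327 + 707*(-1/77))² = (327 - 101/11)² = (3496/11)² = 12222016/121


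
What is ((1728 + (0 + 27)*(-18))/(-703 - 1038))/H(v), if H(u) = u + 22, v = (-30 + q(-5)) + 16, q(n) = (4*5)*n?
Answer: 27/3482 ≈ 0.0077542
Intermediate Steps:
q(n) = 20*n
v = -114 (v = (-30 + 20*(-5)) + 16 = (-30 - 100) + 16 = -130 + 16 = -114)
H(u) = 22 + u
((1728 + (0 + 27)*(-18))/(-703 - 1038))/H(v) = ((1728 + (0 + 27)*(-18))/(-703 - 1038))/(22 - 114) = ((1728 + 27*(-18))/(-1741))/(-92) = ((1728 - 486)*(-1/1741))*(-1/92) = (1242*(-1/1741))*(-1/92) = -1242/1741*(-1/92) = 27/3482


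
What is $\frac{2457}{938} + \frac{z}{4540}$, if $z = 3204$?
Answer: $\frac{505719}{152090} \approx 3.3251$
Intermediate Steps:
$\frac{2457}{938} + \frac{z}{4540} = \frac{2457}{938} + \frac{3204}{4540} = 2457 \cdot \frac{1}{938} + 3204 \cdot \frac{1}{4540} = \frac{351}{134} + \frac{801}{1135} = \frac{505719}{152090}$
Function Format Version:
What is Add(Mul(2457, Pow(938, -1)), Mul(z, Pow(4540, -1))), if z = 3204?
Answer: Rational(505719, 152090) ≈ 3.3251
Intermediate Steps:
Add(Mul(2457, Pow(938, -1)), Mul(z, Pow(4540, -1))) = Add(Mul(2457, Pow(938, -1)), Mul(3204, Pow(4540, -1))) = Add(Mul(2457, Rational(1, 938)), Mul(3204, Rational(1, 4540))) = Add(Rational(351, 134), Rational(801, 1135)) = Rational(505719, 152090)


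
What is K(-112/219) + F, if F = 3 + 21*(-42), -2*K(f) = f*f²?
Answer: -9231837997/10503459 ≈ -878.93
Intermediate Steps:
K(f) = -f³/2 (K(f) = -f*f²/2 = -f³/2)
F = -879 (F = 3 - 882 = -879)
K(-112/219) + F = -(-112/219)³/2 - 879 = -½*(-1404928/10503459) - 879 = 702464/10503459 - 879 = -9231837997/10503459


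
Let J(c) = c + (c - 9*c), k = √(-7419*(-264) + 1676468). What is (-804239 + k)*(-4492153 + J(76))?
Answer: 3613192491715 - 8985370*√908771 ≈ 3.6046e+12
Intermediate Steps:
k = 2*√908771 (k = √(1958616 + 1676468) = √3635084 = 2*√908771 ≈ 1906.6)
J(c) = -7*c (J(c) = c - 8*c = -7*c)
(-804239 + k)*(-4492153 + J(76)) = (-804239 + 2*√908771)*(-4492153 - 7*76) = (-804239 + 2*√908771)*(-4492153 - 532) = (-804239 + 2*√908771)*(-4492685) = 3613192491715 - 8985370*√908771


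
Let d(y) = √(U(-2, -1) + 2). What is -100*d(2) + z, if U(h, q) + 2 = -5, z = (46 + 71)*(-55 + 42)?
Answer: -1521 - 100*I*√5 ≈ -1521.0 - 223.61*I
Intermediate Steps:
z = -1521 (z = 117*(-13) = -1521)
U(h, q) = -7 (U(h, q) = -2 - 5 = -7)
d(y) = I*√5 (d(y) = √(-7 + 2) = √(-5) = I*√5)
-100*d(2) + z = -100*I*√5 - 1521 = -1521 - 100*I*√5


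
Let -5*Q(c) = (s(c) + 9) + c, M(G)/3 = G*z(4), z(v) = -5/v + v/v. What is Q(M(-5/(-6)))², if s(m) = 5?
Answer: 11449/1600 ≈ 7.1556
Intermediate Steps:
z(v) = 1 - 5/v (z(v) = -5/v + 1 = 1 - 5/v)
M(G) = -3*G/4 (M(G) = 3*(G*((-5 + 4)/4)) = 3*(G*((¼)*(-1))) = 3*(G*(-¼)) = 3*(-G/4) = -3*G/4)
Q(c) = -14/5 - c/5 (Q(c) = -((5 + 9) + c)/5 = -(14 + c)/5 = -14/5 - c/5)
Q(M(-5/(-6)))² = (-14/5 - (-3)*(-5/(-6))/20)² = (-14/5 - (-3)*(-5*(-⅙))/20)² = (-14/5 - (-3)*5/(20*6))² = (-14/5 - ⅕*(-5/8))² = (-14/5 + ⅛)² = (-107/40)² = 11449/1600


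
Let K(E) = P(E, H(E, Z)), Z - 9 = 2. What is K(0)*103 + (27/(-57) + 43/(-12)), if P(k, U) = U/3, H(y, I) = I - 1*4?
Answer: 17957/76 ≈ 236.28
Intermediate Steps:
Z = 11 (Z = 9 + 2 = 11)
H(y, I) = -4 + I (H(y, I) = I - 4 = -4 + I)
P(k, U) = U/3 (P(k, U) = U*(⅓) = U/3)
K(E) = 7/3 (K(E) = (-4 + 11)/3 = (⅓)*7 = 7/3)
K(0)*103 + (27/(-57) + 43/(-12)) = (7/3)*103 + (27/(-57) + 43/(-12)) = 721/3 + (27*(-1/57) + 43*(-1/12)) = 721/3 + (-9/19 - 43/12) = 721/3 - 925/228 = 17957/76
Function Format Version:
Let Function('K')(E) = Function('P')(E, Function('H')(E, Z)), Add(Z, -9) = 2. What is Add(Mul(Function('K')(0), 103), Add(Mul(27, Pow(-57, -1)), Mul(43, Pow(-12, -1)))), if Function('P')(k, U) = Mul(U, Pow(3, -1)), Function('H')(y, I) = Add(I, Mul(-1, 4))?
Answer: Rational(17957, 76) ≈ 236.28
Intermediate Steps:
Z = 11 (Z = Add(9, 2) = 11)
Function('H')(y, I) = Add(-4, I) (Function('H')(y, I) = Add(I, -4) = Add(-4, I))
Function('P')(k, U) = Mul(Rational(1, 3), U) (Function('P')(k, U) = Mul(U, Rational(1, 3)) = Mul(Rational(1, 3), U))
Function('K')(E) = Rational(7, 3) (Function('K')(E) = Mul(Rational(1, 3), Add(-4, 11)) = Mul(Rational(1, 3), 7) = Rational(7, 3))
Add(Mul(Function('K')(0), 103), Add(Mul(27, Pow(-57, -1)), Mul(43, Pow(-12, -1)))) = Add(Mul(Rational(7, 3), 103), Add(Mul(27, Pow(-57, -1)), Mul(43, Pow(-12, -1)))) = Add(Rational(721, 3), Add(Mul(27, Rational(-1, 57)), Mul(43, Rational(-1, 12)))) = Add(Rational(721, 3), Add(Rational(-9, 19), Rational(-43, 12))) = Add(Rational(721, 3), Rational(-925, 228)) = Rational(17957, 76)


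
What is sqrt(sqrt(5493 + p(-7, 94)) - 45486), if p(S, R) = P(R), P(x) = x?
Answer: sqrt(-45486 + sqrt(5587)) ≈ 213.1*I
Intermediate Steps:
p(S, R) = R
sqrt(sqrt(5493 + p(-7, 94)) - 45486) = sqrt(sqrt(5493 + 94) - 45486) = sqrt(sqrt(5587) - 45486) = sqrt(-45486 + sqrt(5587))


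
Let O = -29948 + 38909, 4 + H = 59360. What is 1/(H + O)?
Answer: 1/68317 ≈ 1.4638e-5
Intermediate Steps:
H = 59356 (H = -4 + 59360 = 59356)
O = 8961
1/(H + O) = 1/(59356 + 8961) = 1/68317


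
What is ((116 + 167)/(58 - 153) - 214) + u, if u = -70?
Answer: -27263/95 ≈ -286.98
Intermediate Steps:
((116 + 167)/(58 - 153) - 214) + u = ((116 + 167)/(58 - 153) - 214) - 70 = (283/(-95) - 214) - 70 = (283*(-1/95) - 214) - 70 = (-283/95 - 214) - 70 = -20613/95 - 70 = -27263/95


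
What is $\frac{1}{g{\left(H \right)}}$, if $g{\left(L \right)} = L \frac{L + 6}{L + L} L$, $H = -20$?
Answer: $\frac{1}{140} \approx 0.0071429$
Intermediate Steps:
$g{\left(L \right)} = L \left(3 + \frac{L}{2}\right)$ ($g{\left(L \right)} = L \frac{6 + L}{2 L} L = \left(3 + \frac{L}{2}\right) L = L \left(3 + \frac{L}{2}\right)$)
$\frac{1}{g{\left(H \right)}} = \frac{1}{\frac{1}{2} \left(-20\right) \left(6 - 20\right)} = \frac{1}{\frac{1}{2} \left(-20\right) \left(-14\right)} = \frac{1}{140}$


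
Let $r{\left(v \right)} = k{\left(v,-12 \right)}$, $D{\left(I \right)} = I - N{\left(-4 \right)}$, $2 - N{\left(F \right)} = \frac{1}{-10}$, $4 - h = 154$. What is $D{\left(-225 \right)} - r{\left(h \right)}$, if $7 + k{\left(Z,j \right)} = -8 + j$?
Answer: $- \frac{2001}{10} \approx -200.1$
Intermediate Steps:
$h = -150$ ($h = 4 - 154 = -150$)
$N{\left(F \right)} = \frac{21}{10}$ ($N{\left(F \right)} = 2 - \frac{1}{-10} = 2 - - \frac{1}{10} = 2 + \frac{1}{10} = \frac{21}{10}$)
$k{\left(Z,j \right)} = -15 + j$ ($k{\left(Z,j \right)} = -7 + \left(-8 + j\right) = -15 + j$)
$D{\left(I \right)} = - \frac{21}{10} + I$ ($D{\left(I \right)} = I - \frac{21}{10} = - \frac{21}{10} + I$)
$r{\left(v \right)} = -27$ ($r{\left(v \right)} = -15 - 12 = -27$)
$D{\left(-225 \right)} - r{\left(h \right)} = \left(- \frac{21}{10} - 225\right) - -27 = - \frac{2271}{10} + 27 = - \frac{2001}{10}$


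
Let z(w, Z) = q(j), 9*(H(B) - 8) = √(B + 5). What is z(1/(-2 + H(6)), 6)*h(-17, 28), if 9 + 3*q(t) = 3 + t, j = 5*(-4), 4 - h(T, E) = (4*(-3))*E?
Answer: -8840/3 ≈ -2946.7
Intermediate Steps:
h(T, E) = 4 + 12*E (h(T, E) = 4 - 4*(-3)*E = 4 - (-12)*E = 4 + 12*E)
H(B) = 8 + √(5 + B)/9 (H(B) = 8 + √(B + 5)/9 = 8 + √(5 + B)/9)
j = -20
q(t) = -2 + t/3 (q(t) = -3 + (3 + t)/3 = -3 + (1 + t/3) = -2 + t/3)
z(w, Z) = -26/3 (z(w, Z) = -2 + (⅓)*(-20) = -2 - 20/3 = -26/3)
z(1/(-2 + H(6)), 6)*h(-17, 28) = -26*(4 + 12*28)/3 = -26*(4 + 336)/3 = -26/3*340 = -8840/3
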